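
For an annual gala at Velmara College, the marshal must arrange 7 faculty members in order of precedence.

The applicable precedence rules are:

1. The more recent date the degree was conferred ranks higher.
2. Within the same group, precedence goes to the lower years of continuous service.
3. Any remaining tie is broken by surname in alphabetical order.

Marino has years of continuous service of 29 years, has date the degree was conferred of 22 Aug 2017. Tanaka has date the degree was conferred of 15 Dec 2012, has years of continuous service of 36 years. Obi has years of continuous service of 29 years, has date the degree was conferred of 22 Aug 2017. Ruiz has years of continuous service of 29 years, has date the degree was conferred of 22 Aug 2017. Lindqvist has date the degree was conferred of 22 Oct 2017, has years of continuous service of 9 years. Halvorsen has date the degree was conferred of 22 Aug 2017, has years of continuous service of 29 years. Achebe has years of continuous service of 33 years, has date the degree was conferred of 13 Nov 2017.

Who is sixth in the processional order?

By date the degree was conferred (later first): Achebe (13 Nov 2017); then Lindqvist (22 Oct 2017); then Halvorsen, Marino, Obi and Ruiz (each 22 Aug 2017); then Tanaka (15 Dec 2012).
Halvorsen, Marino, Obi and Ruiz all have years of continuous service 29 years, so the next rule applies.
Among Halvorsen, Marino, Obi and Ruiz, alphabetically by surname: Halvorsen before Marino before Obi before Ruiz.
Order: Achebe, Lindqvist, Halvorsen, Marino, Obi, Ruiz, Tanaka.

Ruiz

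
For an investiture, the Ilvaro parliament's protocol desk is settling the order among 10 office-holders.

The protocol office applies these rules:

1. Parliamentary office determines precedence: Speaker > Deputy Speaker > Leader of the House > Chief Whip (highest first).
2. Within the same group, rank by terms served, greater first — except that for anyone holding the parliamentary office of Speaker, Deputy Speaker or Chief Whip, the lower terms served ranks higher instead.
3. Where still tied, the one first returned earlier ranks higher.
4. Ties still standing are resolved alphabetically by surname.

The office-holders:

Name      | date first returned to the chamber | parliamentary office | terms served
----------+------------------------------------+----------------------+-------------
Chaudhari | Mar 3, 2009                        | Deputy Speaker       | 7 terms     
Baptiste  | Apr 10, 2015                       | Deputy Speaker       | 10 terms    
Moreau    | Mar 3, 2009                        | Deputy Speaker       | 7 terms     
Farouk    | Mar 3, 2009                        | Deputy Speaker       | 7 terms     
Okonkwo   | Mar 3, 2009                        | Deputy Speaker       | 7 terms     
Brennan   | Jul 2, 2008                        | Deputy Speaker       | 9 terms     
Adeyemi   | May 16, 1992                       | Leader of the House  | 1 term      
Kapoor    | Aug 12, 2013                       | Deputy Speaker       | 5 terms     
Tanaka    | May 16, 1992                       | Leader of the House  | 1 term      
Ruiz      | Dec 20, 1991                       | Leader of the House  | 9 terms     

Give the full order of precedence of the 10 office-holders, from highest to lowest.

By parliamentary office: Kapoor, Chaudhari, Farouk, Moreau, Okonkwo, Brennan and Baptiste (Deputy Speaker); then Ruiz, Adeyemi and Tanaka (Leader of the House).
Among Kapoor, Chaudhari, Farouk, Moreau, Okonkwo, Brennan and Baptiste, by terms served (lower first) (reversed rule for this group): Kapoor (5 terms) before Chaudhari, Farouk, Moreau and Okonkwo (7 terms) before Brennan (9 terms) before Baptiste (10 terms).
Chaudhari, Farouk, Moreau and Okonkwo all have date first returned to the chamber Mar 3, 2009, so the next rule applies.
Among Chaudhari, Farouk, Moreau and Okonkwo, alphabetically by surname: Chaudhari before Farouk before Moreau before Okonkwo.
Among Ruiz, Adeyemi and Tanaka, by terms served (higher first): Ruiz (9 terms) before Adeyemi and Tanaka (1 term).
Adeyemi and Tanaka both have date first returned to the chamber May 16, 1992, so the next rule applies.
Among Adeyemi and Tanaka, alphabetically by surname: Adeyemi before Tanaka.
Full order: Kapoor, Chaudhari, Farouk, Moreau, Okonkwo, Brennan, Baptiste, Ruiz, Adeyemi, Tanaka.

Kapoor, Chaudhari, Farouk, Moreau, Okonkwo, Brennan, Baptiste, Ruiz, Adeyemi, Tanaka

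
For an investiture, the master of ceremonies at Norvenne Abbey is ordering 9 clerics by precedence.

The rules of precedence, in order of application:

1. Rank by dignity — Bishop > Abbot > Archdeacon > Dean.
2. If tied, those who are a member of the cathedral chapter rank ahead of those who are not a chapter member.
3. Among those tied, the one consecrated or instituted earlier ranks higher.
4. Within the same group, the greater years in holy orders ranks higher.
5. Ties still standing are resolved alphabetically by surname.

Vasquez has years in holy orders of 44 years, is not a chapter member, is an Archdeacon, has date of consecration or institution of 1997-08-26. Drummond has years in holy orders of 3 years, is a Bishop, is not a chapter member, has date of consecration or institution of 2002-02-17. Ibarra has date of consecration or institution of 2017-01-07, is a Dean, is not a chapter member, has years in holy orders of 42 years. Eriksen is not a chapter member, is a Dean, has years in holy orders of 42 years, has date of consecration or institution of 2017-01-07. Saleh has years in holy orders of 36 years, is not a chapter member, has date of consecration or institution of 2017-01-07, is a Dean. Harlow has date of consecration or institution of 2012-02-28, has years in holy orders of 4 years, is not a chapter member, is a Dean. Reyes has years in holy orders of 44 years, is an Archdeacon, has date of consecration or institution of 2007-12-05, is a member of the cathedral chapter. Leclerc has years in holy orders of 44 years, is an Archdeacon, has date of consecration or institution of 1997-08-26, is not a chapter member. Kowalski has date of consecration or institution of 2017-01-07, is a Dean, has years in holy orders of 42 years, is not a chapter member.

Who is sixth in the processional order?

Eriksen

By dignity: Drummond (Bishop); then Reyes, Leclerc and Vasquez (Archdeacon); then Harlow, Eriksen, Ibarra, Kowalski and Saleh (Dean).
Among Reyes, Leclerc and Vasquez, a member of the cathedral chapter before not a chapter member: Reyes (a member of the cathedral chapter) before Leclerc and Vasquez (not a chapter member).
Leclerc and Vasquez both have date of consecration or institution 1997-08-26, so the next rule applies.
Leclerc and Vasquez both have years in holy orders 44 years, so the next rule applies.
Among Leclerc and Vasquez, alphabetically by surname: Leclerc before Vasquez.
Harlow, Eriksen, Ibarra, Kowalski and Saleh are each not a chapter member, so the next rule applies.
Among Harlow, Eriksen, Ibarra, Kowalski and Saleh, by date of consecration or institution (earlier first): Harlow (2012-02-28) before Eriksen, Ibarra, Kowalski and Saleh (2017-01-07).
Among Eriksen, Ibarra, Kowalski and Saleh, by years in holy orders (higher first): Eriksen, Ibarra and Kowalski (42 years) before Saleh (36 years).
Among Eriksen, Ibarra and Kowalski, alphabetically by surname: Eriksen before Ibarra before Kowalski.
Order: Drummond, Reyes, Leclerc, Vasquez, Harlow, Eriksen, Ibarra, Kowalski, Saleh.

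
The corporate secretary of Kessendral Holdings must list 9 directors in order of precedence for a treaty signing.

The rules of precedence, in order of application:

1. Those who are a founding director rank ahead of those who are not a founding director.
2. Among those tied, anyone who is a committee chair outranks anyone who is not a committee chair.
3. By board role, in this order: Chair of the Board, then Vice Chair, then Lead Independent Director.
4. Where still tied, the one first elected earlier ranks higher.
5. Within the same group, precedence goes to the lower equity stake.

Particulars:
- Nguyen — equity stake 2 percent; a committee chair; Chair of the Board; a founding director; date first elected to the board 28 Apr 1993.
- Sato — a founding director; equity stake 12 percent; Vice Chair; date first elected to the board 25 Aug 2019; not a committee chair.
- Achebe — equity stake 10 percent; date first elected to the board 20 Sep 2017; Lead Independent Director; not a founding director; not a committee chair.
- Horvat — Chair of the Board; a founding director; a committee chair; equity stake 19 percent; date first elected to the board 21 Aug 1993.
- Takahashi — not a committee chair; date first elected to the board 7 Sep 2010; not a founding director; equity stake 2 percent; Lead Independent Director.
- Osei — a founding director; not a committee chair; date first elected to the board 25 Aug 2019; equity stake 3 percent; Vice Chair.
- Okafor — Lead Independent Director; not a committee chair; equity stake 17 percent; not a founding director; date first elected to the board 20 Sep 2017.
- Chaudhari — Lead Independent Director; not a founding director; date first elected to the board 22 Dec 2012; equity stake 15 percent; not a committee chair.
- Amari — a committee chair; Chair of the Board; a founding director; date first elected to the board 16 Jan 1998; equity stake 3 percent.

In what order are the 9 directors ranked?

By the first rule: Nguyen, Horvat, Amari, Osei and Sato (each a founding director); then Takahashi, Chaudhari, Achebe and Okafor (each not a founding director).
Among Nguyen, Horvat, Amari, Osei and Sato, a committee chair before not a committee chair: Nguyen, Horvat and Amari (a committee chair) before Osei and Sato (not a committee chair).
Nguyen, Horvat and Amari are each Chair of the Board, so the next rule applies.
Among Nguyen, Horvat and Amari, by date first elected to the board (earlier first): Nguyen (28 Apr 1993) before Horvat (21 Aug 1993) before Amari (16 Jan 1998).
Osei and Sato are each Vice Chair, so the next rule applies.
Osei and Sato both have date first elected to the board 25 Aug 2019, so the next rule applies.
Among Osei and Sato, by equity stake (lower first): Osei (3 percent) before Sato (12 percent).
Takahashi, Chaudhari, Achebe and Okafor are each not a committee chair, so the next rule applies.
Takahashi, Chaudhari, Achebe and Okafor are each Lead Independent Director, so the next rule applies.
Among Takahashi, Chaudhari, Achebe and Okafor, by date first elected to the board (earlier first): Takahashi (7 Sep 2010) before Chaudhari (22 Dec 2012) before Achebe and Okafor (20 Sep 2017).
Among Achebe and Okafor, by equity stake (lower first): Achebe (10 percent) before Okafor (17 percent).
Full order: Nguyen, Horvat, Amari, Osei, Sato, Takahashi, Chaudhari, Achebe, Okafor.

Nguyen, Horvat, Amari, Osei, Sato, Takahashi, Chaudhari, Achebe, Okafor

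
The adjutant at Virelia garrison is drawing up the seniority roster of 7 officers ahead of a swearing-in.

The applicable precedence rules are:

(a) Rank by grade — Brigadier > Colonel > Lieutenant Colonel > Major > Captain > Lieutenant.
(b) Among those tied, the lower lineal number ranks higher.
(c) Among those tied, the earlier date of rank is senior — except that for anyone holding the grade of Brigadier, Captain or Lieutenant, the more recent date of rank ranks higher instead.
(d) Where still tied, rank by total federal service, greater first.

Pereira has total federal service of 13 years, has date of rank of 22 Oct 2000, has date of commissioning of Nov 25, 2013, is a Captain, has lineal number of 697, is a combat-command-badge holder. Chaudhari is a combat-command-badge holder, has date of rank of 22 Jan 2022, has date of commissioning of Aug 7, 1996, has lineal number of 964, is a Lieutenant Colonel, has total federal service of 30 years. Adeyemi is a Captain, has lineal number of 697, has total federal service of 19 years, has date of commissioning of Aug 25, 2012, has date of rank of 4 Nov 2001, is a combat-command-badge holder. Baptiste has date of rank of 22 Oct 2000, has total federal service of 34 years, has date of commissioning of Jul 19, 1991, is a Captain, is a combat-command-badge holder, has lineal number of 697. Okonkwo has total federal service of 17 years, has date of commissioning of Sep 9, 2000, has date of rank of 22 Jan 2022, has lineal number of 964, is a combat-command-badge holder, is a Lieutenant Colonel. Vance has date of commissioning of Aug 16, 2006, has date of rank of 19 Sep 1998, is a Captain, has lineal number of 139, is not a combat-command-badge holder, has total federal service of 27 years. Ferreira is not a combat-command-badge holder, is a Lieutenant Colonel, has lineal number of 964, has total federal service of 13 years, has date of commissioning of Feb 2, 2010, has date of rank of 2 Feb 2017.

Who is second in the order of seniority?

Chaudhari

By grade: Ferreira, Chaudhari and Okonkwo (Lieutenant Colonel); then Vance, Adeyemi, Baptiste and Pereira (Captain).
Ferreira, Chaudhari and Okonkwo all have lineal number 964, so the next rule applies.
Among Ferreira, Chaudhari and Okonkwo, by date of rank (earlier first): Ferreira (2 Feb 2017) before Chaudhari and Okonkwo (22 Jan 2022).
Among Chaudhari and Okonkwo, by total federal service (higher first): Chaudhari (30 years) before Okonkwo (17 years).
Among Vance, Adeyemi, Baptiste and Pereira, by lineal number (lower first): Vance (139) before Adeyemi, Baptiste and Pereira (697).
Among Adeyemi, Baptiste and Pereira, by date of rank (later first) (reversed rule for this group): Adeyemi (4 Nov 2001) before Baptiste and Pereira (22 Oct 2000).
Among Baptiste and Pereira, by total federal service (higher first): Baptiste (34 years) before Pereira (13 years).
Order: Ferreira, Chaudhari, Okonkwo, Vance, Adeyemi, Baptiste, Pereira.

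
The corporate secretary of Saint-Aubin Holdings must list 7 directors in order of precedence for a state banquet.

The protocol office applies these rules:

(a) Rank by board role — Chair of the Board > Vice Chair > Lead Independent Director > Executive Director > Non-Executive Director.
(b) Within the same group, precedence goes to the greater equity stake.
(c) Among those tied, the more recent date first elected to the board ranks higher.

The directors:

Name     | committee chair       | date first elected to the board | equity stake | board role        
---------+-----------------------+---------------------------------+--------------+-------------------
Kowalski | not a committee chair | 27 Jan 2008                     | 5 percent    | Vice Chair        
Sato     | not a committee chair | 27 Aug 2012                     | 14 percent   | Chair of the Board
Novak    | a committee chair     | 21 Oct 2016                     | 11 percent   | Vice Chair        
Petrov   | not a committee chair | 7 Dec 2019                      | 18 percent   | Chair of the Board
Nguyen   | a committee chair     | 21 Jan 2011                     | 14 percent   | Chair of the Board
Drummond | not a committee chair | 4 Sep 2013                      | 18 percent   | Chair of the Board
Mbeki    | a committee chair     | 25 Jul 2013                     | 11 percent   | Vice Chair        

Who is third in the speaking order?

By board role: Petrov, Drummond, Sato and Nguyen (Chair of the Board); then Novak, Mbeki and Kowalski (Vice Chair).
Among Petrov, Drummond, Sato and Nguyen, by equity stake (higher first): Petrov and Drummond (18 percent) before Sato and Nguyen (14 percent).
Among Petrov and Drummond, by date first elected to the board (later first): Petrov (7 Dec 2019) before Drummond (4 Sep 2013).
Among Sato and Nguyen, by date first elected to the board (later first): Sato (27 Aug 2012) before Nguyen (21 Jan 2011).
Among Novak, Mbeki and Kowalski, by equity stake (higher first): Novak and Mbeki (11 percent) before Kowalski (5 percent).
Among Novak and Mbeki, by date first elected to the board (later first): Novak (21 Oct 2016) before Mbeki (25 Jul 2013).
Order: Petrov, Drummond, Sato, Nguyen, Novak, Mbeki, Kowalski.

Sato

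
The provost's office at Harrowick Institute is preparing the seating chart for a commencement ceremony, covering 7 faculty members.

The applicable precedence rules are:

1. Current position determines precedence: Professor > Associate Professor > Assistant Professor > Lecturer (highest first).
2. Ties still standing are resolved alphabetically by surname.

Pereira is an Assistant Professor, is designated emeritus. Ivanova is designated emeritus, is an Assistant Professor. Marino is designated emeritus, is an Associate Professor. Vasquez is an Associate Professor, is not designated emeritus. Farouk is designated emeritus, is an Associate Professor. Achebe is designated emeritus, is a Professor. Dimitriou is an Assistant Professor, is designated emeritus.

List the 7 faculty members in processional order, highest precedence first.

Achebe, Farouk, Marino, Vasquez, Dimitriou, Ivanova, Pereira

By current position: Achebe (Professor); then Farouk, Marino and Vasquez (Associate Professor); then Dimitriou, Ivanova and Pereira (Assistant Professor).
Among Farouk, Marino and Vasquez, alphabetically by surname: Farouk before Marino before Vasquez.
Among Dimitriou, Ivanova and Pereira, alphabetically by surname: Dimitriou before Ivanova before Pereira.
Full order: Achebe, Farouk, Marino, Vasquez, Dimitriou, Ivanova, Pereira.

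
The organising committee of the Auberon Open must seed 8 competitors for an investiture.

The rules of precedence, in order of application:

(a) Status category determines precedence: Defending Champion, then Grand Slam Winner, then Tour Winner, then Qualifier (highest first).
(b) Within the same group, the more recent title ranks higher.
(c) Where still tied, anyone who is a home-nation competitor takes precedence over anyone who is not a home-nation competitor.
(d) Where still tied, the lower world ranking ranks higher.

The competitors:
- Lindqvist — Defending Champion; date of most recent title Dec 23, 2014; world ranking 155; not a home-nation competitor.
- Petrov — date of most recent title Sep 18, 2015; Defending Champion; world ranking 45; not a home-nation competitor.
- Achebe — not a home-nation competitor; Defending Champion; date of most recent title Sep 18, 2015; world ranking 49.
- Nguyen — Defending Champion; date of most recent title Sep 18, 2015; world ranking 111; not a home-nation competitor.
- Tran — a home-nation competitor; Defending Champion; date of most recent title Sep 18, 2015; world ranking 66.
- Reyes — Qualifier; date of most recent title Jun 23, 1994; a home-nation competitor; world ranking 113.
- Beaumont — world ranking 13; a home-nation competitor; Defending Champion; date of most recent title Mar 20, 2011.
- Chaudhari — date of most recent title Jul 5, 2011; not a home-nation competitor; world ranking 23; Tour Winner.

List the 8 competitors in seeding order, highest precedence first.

By status category: Tran, Petrov, Achebe, Nguyen, Lindqvist and Beaumont (Defending Champion); then Chaudhari (Tour Winner); then Reyes (Qualifier).
Among Tran, Petrov, Achebe, Nguyen, Lindqvist and Beaumont, by date of most recent title (later first): Tran, Petrov, Achebe and Nguyen (Sep 18, 2015) before Lindqvist (Dec 23, 2014) before Beaumont (Mar 20, 2011).
Among Tran, Petrov, Achebe and Nguyen, a home-nation competitor before not a home-nation competitor: Tran (a home-nation competitor) before Petrov, Achebe and Nguyen (not a home-nation competitor).
Among Petrov, Achebe and Nguyen, by world ranking (lower first): Petrov (45) before Achebe (49) before Nguyen (111).
Full order: Tran, Petrov, Achebe, Nguyen, Lindqvist, Beaumont, Chaudhari, Reyes.

Tran, Petrov, Achebe, Nguyen, Lindqvist, Beaumont, Chaudhari, Reyes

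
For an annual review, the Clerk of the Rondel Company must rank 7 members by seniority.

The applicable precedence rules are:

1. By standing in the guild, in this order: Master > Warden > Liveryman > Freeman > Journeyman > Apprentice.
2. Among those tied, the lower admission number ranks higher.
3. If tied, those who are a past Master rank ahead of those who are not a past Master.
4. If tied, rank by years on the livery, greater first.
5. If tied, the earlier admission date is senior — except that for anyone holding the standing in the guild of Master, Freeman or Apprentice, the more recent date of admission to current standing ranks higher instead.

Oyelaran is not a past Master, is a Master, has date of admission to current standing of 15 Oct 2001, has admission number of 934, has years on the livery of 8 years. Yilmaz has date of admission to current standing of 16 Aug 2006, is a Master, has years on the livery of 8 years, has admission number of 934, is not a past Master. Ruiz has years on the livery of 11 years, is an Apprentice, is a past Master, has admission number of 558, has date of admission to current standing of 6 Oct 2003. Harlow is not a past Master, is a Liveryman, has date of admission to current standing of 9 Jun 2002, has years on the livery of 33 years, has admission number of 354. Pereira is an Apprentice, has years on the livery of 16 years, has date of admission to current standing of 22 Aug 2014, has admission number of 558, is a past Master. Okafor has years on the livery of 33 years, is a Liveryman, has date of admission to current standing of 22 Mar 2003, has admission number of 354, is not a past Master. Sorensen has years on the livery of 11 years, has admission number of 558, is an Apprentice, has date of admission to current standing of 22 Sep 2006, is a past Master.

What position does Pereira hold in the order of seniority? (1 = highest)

5

By standing in the guild: Yilmaz and Oyelaran (Master); then Harlow and Okafor (Liveryman); then Pereira, Sorensen and Ruiz (Apprentice).
Yilmaz and Oyelaran both have admission number 934, so the next rule applies.
Yilmaz and Oyelaran are each not a past Master, so the next rule applies.
Yilmaz and Oyelaran both have years on the livery 8 years, so the next rule applies.
Among Yilmaz and Oyelaran, by date of admission to current standing (later first) (reversed rule for this group): Yilmaz (16 Aug 2006) before Oyelaran (15 Oct 2001).
Harlow and Okafor both have admission number 354, so the next rule applies.
Harlow and Okafor are each not a past Master, so the next rule applies.
Harlow and Okafor both have years on the livery 33 years, so the next rule applies.
Among Harlow and Okafor, by date of admission to current standing (earlier first): Harlow (9 Jun 2002) before Okafor (22 Mar 2003).
Pereira, Sorensen and Ruiz all have admission number 558, so the next rule applies.
Pereira, Sorensen and Ruiz are each a past Master, so the next rule applies.
Among Pereira, Sorensen and Ruiz, by years on the livery (higher first): Pereira (16 years) before Sorensen and Ruiz (11 years).
Among Sorensen and Ruiz, by date of admission to current standing (later first) (reversed rule for this group): Sorensen (22 Sep 2006) before Ruiz (6 Oct 2003).
Order: Yilmaz, Oyelaran, Harlow, Okafor, Pereira, Sorensen, Ruiz. So position 5.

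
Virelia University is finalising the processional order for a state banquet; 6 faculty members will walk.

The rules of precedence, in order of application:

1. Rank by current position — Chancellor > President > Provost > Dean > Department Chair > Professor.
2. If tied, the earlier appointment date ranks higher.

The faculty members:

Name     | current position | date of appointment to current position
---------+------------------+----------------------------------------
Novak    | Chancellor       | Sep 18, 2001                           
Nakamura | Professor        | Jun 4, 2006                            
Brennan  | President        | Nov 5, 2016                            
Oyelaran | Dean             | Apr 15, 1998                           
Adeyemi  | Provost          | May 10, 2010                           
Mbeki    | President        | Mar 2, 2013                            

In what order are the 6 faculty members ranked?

Novak, Mbeki, Brennan, Adeyemi, Oyelaran, Nakamura

By current position: Novak (Chancellor); then Mbeki and Brennan (President); then Adeyemi (Provost); then Oyelaran (Dean); then Nakamura (Professor).
Among Mbeki and Brennan, by date of appointment to current position (earlier first): Mbeki (Mar 2, 2013) before Brennan (Nov 5, 2016).
Full order: Novak, Mbeki, Brennan, Adeyemi, Oyelaran, Nakamura.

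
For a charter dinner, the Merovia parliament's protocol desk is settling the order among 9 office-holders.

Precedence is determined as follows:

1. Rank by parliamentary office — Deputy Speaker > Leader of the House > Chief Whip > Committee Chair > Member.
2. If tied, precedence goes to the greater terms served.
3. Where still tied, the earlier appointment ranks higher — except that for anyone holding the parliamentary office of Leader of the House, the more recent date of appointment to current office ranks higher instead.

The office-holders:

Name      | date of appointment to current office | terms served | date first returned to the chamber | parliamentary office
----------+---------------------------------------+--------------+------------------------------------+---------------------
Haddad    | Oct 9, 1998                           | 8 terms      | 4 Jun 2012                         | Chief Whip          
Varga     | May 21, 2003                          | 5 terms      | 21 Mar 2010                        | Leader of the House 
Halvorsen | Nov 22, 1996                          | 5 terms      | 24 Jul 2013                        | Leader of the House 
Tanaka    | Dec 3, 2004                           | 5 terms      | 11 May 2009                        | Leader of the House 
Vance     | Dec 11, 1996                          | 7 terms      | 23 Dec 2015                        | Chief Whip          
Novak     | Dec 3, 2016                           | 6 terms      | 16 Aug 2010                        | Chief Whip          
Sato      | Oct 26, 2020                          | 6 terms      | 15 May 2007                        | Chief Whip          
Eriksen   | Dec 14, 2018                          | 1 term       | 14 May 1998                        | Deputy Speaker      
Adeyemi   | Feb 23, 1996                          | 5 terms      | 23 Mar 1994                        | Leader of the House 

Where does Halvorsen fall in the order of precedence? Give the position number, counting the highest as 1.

By parliamentary office: Eriksen (Deputy Speaker); then Tanaka, Varga, Halvorsen and Adeyemi (Leader of the House); then Haddad, Vance, Novak and Sato (Chief Whip).
Tanaka, Varga, Halvorsen and Adeyemi all have terms served 5 terms, so the next rule applies.
Among Tanaka, Varga, Halvorsen and Adeyemi, by date of appointment to current office (later first) (reversed rule for this group): Tanaka (Dec 3, 2004) before Varga (May 21, 2003) before Halvorsen (Nov 22, 1996) before Adeyemi (Feb 23, 1996).
Among Haddad, Vance, Novak and Sato, by terms served (higher first): Haddad (8 terms) before Vance (7 terms) before Novak and Sato (6 terms).
Among Novak and Sato, by date of appointment to current office (earlier first): Novak (Dec 3, 2016) before Sato (Oct 26, 2020).
Order: Eriksen, Tanaka, Varga, Halvorsen, Adeyemi, Haddad, Vance, Novak, Sato. So position 4.

4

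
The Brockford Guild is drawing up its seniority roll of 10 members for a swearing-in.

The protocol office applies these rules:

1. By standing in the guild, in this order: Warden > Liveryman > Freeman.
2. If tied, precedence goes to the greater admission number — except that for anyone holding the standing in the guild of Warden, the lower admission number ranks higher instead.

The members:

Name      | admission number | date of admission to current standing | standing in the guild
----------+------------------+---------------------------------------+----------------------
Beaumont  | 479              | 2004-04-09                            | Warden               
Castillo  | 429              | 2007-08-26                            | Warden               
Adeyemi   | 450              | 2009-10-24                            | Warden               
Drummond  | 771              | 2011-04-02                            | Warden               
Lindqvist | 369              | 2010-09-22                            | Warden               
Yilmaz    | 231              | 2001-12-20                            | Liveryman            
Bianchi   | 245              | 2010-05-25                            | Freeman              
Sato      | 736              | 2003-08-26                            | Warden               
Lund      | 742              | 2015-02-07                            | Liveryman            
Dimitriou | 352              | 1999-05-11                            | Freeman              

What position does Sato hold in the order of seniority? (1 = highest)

5

By standing in the guild: Lindqvist, Castillo, Adeyemi, Beaumont, Sato and Drummond (Warden); then Lund and Yilmaz (Liveryman); then Dimitriou and Bianchi (Freeman).
Among Lindqvist, Castillo, Adeyemi, Beaumont, Sato and Drummond, by admission number (lower first) (reversed rule for this group): Lindqvist (369) before Castillo (429) before Adeyemi (450) before Beaumont (479) before Sato (736) before Drummond (771).
Among Lund and Yilmaz, by admission number (higher first): Lund (742) before Yilmaz (231).
Among Dimitriou and Bianchi, by admission number (higher first): Dimitriou (352) before Bianchi (245).
Order: Lindqvist, Castillo, Adeyemi, Beaumont, Sato, Drummond, Lund, Yilmaz, Dimitriou, Bianchi. So position 5.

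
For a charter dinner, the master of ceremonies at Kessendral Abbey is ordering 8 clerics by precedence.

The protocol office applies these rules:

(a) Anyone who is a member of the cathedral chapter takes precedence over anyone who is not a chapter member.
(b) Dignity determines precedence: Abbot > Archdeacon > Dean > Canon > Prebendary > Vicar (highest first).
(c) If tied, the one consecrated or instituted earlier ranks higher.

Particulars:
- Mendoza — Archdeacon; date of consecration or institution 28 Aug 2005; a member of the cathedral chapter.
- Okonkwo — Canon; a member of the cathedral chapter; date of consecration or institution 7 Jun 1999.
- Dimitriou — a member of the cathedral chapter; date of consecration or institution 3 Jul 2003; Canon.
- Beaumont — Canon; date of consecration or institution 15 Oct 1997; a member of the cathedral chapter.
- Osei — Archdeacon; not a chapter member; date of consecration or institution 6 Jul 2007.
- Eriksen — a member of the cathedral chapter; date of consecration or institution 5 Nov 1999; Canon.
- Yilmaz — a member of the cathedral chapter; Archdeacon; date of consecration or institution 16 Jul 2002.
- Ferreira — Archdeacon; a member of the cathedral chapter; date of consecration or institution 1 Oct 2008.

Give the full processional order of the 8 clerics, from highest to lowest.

Yilmaz, Mendoza, Ferreira, Beaumont, Okonkwo, Eriksen, Dimitriou, Osei

By the first rule: Yilmaz, Mendoza, Ferreira, Beaumont, Okonkwo, Eriksen and Dimitriou (each a member of the cathedral chapter); then Osei (not a chapter member).
Among Yilmaz, Mendoza, Ferreira, Beaumont, Okonkwo, Eriksen and Dimitriou, by dignity: Yilmaz, Mendoza and Ferreira (Archdeacon) before Beaumont, Okonkwo, Eriksen and Dimitriou (Canon).
Among Yilmaz, Mendoza and Ferreira, by date of consecration or institution (earlier first): Yilmaz (16 Jul 2002) before Mendoza (28 Aug 2005) before Ferreira (1 Oct 2008).
Among Beaumont, Okonkwo, Eriksen and Dimitriou, by date of consecration or institution (earlier first): Beaumont (15 Oct 1997) before Okonkwo (7 Jun 1999) before Eriksen (5 Nov 1999) before Dimitriou (3 Jul 2003).
Full order: Yilmaz, Mendoza, Ferreira, Beaumont, Okonkwo, Eriksen, Dimitriou, Osei.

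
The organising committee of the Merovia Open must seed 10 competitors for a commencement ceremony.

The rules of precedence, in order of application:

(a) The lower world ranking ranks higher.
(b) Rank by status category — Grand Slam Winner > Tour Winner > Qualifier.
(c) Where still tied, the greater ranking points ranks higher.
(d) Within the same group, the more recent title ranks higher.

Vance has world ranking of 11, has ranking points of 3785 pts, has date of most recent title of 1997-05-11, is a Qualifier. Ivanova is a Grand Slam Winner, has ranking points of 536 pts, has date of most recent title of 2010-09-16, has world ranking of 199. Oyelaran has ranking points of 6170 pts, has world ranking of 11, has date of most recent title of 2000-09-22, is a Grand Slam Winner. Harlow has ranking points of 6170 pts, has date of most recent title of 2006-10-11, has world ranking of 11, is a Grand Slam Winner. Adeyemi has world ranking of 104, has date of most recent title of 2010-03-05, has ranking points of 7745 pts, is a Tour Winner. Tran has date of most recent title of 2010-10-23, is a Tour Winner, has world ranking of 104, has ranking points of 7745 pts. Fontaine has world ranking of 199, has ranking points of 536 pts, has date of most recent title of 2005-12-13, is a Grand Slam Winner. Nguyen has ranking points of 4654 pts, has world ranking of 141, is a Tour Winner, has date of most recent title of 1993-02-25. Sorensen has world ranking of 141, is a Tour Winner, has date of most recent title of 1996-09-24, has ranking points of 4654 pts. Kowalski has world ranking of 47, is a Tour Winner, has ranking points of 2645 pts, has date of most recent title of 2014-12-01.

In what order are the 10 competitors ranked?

By world ranking (lower first): Harlow, Oyelaran and Vance (each 11); then Kowalski (47); then Tran and Adeyemi (both 104); then Sorensen and Nguyen (both 141); then Ivanova and Fontaine (both 199).
Among Harlow, Oyelaran and Vance, by status category: Harlow and Oyelaran (Grand Slam Winner) before Vance (Qualifier).
Harlow and Oyelaran both have ranking points 6170 pts, so the next rule applies.
Among Harlow and Oyelaran, by date of most recent title (later first): Harlow (2006-10-11) before Oyelaran (2000-09-22).
Tran and Adeyemi are each Tour Winner, so the next rule applies.
Tran and Adeyemi both have ranking points 7745 pts, so the next rule applies.
Among Tran and Adeyemi, by date of most recent title (later first): Tran (2010-10-23) before Adeyemi (2010-03-05).
Sorensen and Nguyen are each Tour Winner, so the next rule applies.
Sorensen and Nguyen both have ranking points 4654 pts, so the next rule applies.
Among Sorensen and Nguyen, by date of most recent title (later first): Sorensen (1996-09-24) before Nguyen (1993-02-25).
Ivanova and Fontaine are each Grand Slam Winner, so the next rule applies.
Ivanova and Fontaine both have ranking points 536 pts, so the next rule applies.
Among Ivanova and Fontaine, by date of most recent title (later first): Ivanova (2010-09-16) before Fontaine (2005-12-13).
Full order: Harlow, Oyelaran, Vance, Kowalski, Tran, Adeyemi, Sorensen, Nguyen, Ivanova, Fontaine.

Harlow, Oyelaran, Vance, Kowalski, Tran, Adeyemi, Sorensen, Nguyen, Ivanova, Fontaine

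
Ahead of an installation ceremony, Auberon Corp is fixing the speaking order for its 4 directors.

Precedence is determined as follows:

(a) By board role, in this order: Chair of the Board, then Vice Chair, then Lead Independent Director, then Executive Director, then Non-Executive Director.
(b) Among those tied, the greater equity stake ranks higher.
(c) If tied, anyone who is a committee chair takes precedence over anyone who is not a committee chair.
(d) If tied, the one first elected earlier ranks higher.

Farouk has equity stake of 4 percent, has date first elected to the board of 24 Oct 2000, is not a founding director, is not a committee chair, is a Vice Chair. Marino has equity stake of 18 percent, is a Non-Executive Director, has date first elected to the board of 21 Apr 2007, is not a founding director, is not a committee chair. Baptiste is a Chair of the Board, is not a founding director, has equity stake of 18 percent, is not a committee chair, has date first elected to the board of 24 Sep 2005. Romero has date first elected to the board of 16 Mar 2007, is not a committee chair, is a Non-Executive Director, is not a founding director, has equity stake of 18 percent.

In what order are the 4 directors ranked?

By board role: Baptiste (Chair of the Board); then Farouk (Vice Chair); then Romero and Marino (Non-Executive Director).
Romero and Marino both have equity stake 18 percent, so the next rule applies.
Romero and Marino are each not a committee chair, so the next rule applies.
Among Romero and Marino, by date first elected to the board (earlier first): Romero (16 Mar 2007) before Marino (21 Apr 2007).
Full order: Baptiste, Farouk, Romero, Marino.

Baptiste, Farouk, Romero, Marino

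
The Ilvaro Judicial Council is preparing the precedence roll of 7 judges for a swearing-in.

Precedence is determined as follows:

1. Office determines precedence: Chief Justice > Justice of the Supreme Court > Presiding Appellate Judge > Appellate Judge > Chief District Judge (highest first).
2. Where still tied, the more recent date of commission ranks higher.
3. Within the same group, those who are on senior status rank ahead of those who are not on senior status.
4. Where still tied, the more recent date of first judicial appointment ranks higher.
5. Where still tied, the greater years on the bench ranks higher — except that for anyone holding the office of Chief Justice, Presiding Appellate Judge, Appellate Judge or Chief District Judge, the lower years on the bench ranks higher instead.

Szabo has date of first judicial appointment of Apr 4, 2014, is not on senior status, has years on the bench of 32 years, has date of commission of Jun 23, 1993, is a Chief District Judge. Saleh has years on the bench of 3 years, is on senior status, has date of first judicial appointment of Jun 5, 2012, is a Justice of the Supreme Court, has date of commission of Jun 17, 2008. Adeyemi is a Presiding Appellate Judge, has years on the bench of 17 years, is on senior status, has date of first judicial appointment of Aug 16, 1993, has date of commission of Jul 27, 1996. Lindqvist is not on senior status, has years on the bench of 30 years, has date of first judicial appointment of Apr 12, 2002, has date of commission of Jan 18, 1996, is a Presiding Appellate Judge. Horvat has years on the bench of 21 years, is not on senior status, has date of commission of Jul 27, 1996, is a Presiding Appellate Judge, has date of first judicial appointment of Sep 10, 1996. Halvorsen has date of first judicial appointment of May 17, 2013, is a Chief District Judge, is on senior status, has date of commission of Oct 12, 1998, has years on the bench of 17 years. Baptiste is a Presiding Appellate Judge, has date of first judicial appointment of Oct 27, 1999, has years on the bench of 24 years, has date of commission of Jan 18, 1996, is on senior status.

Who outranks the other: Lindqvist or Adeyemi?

By office: Saleh (Justice of the Supreme Court); then Adeyemi, Horvat, Baptiste and Lindqvist (Presiding Appellate Judge); then Halvorsen and Szabo (Chief District Judge).
Among Adeyemi, Horvat, Baptiste and Lindqvist, by date of commission (later first): Adeyemi and Horvat (Jul 27, 1996) before Baptiste and Lindqvist (Jan 18, 1996).
Among Adeyemi and Horvat, on senior status before not on senior status: Adeyemi (on senior status) before Horvat (not on senior status).
Among Baptiste and Lindqvist, on senior status before not on senior status: Baptiste (on senior status) before Lindqvist (not on senior status).
Among Halvorsen and Szabo, by date of commission (later first): Halvorsen (Oct 12, 1998) before Szabo (Jun 23, 1993).
So Adeyemi takes precedence.

Adeyemi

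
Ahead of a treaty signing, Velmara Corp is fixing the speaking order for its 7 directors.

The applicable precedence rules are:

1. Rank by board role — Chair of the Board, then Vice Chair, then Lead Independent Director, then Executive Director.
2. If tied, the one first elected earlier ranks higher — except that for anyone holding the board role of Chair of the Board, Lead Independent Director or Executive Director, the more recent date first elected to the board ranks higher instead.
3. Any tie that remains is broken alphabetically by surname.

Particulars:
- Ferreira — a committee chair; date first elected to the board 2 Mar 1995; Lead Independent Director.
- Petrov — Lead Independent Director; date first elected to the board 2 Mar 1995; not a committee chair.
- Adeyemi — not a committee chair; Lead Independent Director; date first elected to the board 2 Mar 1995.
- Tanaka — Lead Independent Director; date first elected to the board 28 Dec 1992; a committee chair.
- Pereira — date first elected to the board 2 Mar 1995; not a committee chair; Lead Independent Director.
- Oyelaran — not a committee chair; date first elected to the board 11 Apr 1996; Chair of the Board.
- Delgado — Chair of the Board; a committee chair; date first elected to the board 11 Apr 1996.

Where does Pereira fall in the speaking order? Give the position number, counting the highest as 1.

5

By board role: Delgado and Oyelaran (Chair of the Board); then Adeyemi, Ferreira, Pereira, Petrov and Tanaka (Lead Independent Director).
Delgado and Oyelaran both have date first elected to the board 11 Apr 1996, so the next rule applies.
Among Delgado and Oyelaran, alphabetically by surname: Delgado before Oyelaran.
Among Adeyemi, Ferreira, Pereira, Petrov and Tanaka, by date first elected to the board (later first) (reversed rule for this group): Adeyemi, Ferreira, Pereira and Petrov (2 Mar 1995) before Tanaka (28 Dec 1992).
Among Adeyemi, Ferreira, Pereira and Petrov, alphabetically by surname: Adeyemi before Ferreira before Pereira before Petrov.
Order: Delgado, Oyelaran, Adeyemi, Ferreira, Pereira, Petrov, Tanaka. So position 5.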